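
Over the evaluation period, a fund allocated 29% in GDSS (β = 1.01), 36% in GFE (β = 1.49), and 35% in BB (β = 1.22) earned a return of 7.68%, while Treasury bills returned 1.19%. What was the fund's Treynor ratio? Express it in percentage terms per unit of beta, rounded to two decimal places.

β_P = 0.29×1.01 + 0.36×1.49 + 0.35×1.22 = 1.2563
Treynor = (R_P − R_f) / β_P = (7.68% − 1.19%) / 1.2563 = 6.49% / 1.2563 = 5.17%

5.17%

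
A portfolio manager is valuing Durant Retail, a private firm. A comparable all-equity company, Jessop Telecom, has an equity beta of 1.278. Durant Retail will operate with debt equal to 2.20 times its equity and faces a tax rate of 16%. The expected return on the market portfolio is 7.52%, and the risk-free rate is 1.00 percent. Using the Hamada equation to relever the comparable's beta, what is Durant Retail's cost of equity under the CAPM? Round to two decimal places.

β_L = β_U × [1 + (1 − t)(D/E)] = 1.278 × [1 + (1 − 0.16) × 2.20]
    = 1.278 × [1 + 0.84 × 2.20] = 1.278 × 2.8480 = 3.6397
MRP = 7.52% − 1.00% = 6.52%
E(R) = R_f + β_L × MRP = 1.00% + 3.6397 × 6.52% = 24.73%

24.73%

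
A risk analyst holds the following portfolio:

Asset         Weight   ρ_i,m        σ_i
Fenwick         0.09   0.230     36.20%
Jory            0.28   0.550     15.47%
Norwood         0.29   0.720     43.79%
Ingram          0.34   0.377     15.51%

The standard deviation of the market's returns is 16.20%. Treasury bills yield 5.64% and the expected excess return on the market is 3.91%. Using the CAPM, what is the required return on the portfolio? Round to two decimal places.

9.08%

β_Fenwick = 0.230 × 36.20% / 16.20% = 0.5140
β_Jory = 0.550 × 15.47% / 16.20% = 0.5252
β_Norwood = 0.720 × 43.79% / 16.20% = 1.9462
β_Ingram = 0.377 × 15.51% / 16.20% = 0.3609
β_P = Σ w_i β_i = 0.09×0.5140 + 0.28×0.5252 + 0.29×1.9462 + 0.34×0.3609 = 0.8804
E(R_P) = R_f + β_P × MRP = 5.64% + 0.8804 × 3.91% = 9.08%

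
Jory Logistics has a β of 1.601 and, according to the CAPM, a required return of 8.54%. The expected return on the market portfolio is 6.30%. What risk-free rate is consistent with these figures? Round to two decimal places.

E(R) = R_f + β(E(R_m) − R_f) = R_f(1 − β) + β·E(R_m)
8.54% = R_f × (1 − 1.601) + 1.601 × 6.30%
8.54% = R_f × -0.601 + 10.08630%
R_f = (8.54% − 10.08630%) / -0.601 = 2.57%

2.57%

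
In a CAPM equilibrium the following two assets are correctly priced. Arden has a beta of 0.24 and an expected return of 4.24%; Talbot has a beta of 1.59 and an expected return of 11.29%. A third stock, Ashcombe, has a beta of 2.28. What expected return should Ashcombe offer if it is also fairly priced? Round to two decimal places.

14.89%

MRP (SML slope) = (11.29% − 4.24%) / (1.59 − 0.24) = 7.05% / 1.35 = 5.2222%
R_f (intercept) = 4.24% − 0.24 × 5.2222% = 2.9867%
E(R_Ashcombe) = R_f + β × MRP = 2.9867% + 2.28 × 5.2222% = 14.89%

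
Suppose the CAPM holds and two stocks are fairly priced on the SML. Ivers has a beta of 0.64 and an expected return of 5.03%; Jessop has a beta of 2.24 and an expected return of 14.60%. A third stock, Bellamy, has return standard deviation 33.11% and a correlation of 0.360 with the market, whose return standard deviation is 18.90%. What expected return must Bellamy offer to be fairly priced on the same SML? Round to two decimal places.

MRP = (14.60% − 5.03%) / (2.24 − 0.64) = 5.9813%
R_f = 5.03% − 0.64 × 5.9813% = 1.2020%
β_Bellamy = ρ·σ_i/σ_m = 0.360 × 33.11 / 18.90 = 0.6307
E(R_Bellamy) = R_f + β × MRP = 1.2020% + 0.6307 × 5.9813% = 4.97%

4.97%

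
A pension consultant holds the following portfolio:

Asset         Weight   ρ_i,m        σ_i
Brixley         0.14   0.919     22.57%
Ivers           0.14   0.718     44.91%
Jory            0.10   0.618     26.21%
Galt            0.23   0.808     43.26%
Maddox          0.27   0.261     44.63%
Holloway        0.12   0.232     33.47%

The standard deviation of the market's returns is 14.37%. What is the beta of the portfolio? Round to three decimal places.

β_Brixley = 0.919 × 22.57% / 14.37% = 1.4434
β_Ivers = 0.718 × 44.91% / 14.37% = 2.2439
β_Jory = 0.618 × 26.21% / 14.37% = 1.1272
β_Galt = 0.808 × 43.26% / 14.37% = 2.4324
β_Maddox = 0.261 × 44.63% / 14.37% = 0.8106
β_Holloway = 0.232 × 33.47% / 14.37% = 0.5404
β_P = Σ w_i β_i = 0.14×1.4434 + 0.14×2.2439 + 0.10×1.1272 + 0.23×2.4324 + 0.27×0.8106 + 0.12×0.5404 = 1.4721

1.472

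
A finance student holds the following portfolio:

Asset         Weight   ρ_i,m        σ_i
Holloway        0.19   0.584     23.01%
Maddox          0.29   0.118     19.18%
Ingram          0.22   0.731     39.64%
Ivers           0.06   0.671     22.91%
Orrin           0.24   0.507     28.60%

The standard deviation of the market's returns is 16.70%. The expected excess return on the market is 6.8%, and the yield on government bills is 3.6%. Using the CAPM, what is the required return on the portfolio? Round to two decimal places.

β_Holloway = 0.584 × 23.01% / 16.70% = 0.8047
β_Maddox = 0.118 × 19.18% / 16.70% = 0.1355
β_Ingram = 0.731 × 39.64% / 16.70% = 1.7351
β_Ivers = 0.671 × 22.91% / 16.70% = 0.9205
β_Orrin = 0.507 × 28.60% / 16.70% = 0.8683
β_P = Σ w_i β_i = 0.19×0.8047 + 0.29×0.1355 + 0.22×1.7351 + 0.06×0.9205 + 0.24×0.8683 = 0.8375
E(R_P) = R_f + β_P × MRP = 3.6% + 0.8375 × 6.8% = 9.30%

9.30%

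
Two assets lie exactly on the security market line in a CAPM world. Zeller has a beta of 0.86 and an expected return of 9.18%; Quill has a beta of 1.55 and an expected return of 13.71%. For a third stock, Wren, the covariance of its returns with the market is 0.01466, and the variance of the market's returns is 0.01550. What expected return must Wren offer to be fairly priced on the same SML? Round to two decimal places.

9.74%

MRP = (13.71% − 9.18%) / (1.55 − 0.86) = 6.5652%
R_f = 9.18% − 0.86 × 6.5652% = 3.5339%
β_Wren = Cov / Var(R_m) = 0.01466 / 0.01550 = 0.9458
E(R_Wren) = R_f + β × MRP = 3.5339% + 0.9458 × 6.5652% = 9.74%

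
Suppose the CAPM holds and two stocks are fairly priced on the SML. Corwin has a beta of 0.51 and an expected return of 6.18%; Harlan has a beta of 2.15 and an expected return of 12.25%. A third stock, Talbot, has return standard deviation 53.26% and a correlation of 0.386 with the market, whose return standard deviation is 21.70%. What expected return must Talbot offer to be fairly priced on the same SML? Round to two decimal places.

7.80%

MRP = (12.25% − 6.18%) / (2.15 − 0.51) = 3.7012%
R_f = 6.18% − 0.51 × 3.7012% = 4.2924%
β_Talbot = ρ·σ_i/σ_m = 0.386 × 53.26 / 21.70 = 0.9474
E(R_Talbot) = R_f + β × MRP = 4.2924% + 0.9474 × 3.7012% = 7.80%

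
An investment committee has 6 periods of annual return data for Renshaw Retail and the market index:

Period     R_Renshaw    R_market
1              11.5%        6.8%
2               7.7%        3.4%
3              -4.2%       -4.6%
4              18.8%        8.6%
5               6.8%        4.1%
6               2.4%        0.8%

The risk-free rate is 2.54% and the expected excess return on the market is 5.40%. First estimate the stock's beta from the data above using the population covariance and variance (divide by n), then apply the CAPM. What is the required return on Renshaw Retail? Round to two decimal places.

Mean R_i = (11.5 + 7.7 − 4.2 + 18.8 + 6.8 + 2.4) / 6 = 7.1667%
Mean R_m = (6.8 + 3.4 − 4.6 + 8.6 + 4.1 + 0.8) / 6 = 3.1833%
Σ(R_i − R̄_i)(R_m − R̄_m) = 178.2967  ⇒  Cov = 178.2967 / 6 = 29.7161
Σ(R_m − R̄_m)² = 109.5683  ⇒  Var(R_m) = 109.5683 / 6 = 18.2614
β = Cov / Var(R_m) = 29.7161 / 18.2614 = 1.6273
E(R) = R_f + β × MRP = 2.54% + 1.6273 × 5.40% = 11.33%

11.33%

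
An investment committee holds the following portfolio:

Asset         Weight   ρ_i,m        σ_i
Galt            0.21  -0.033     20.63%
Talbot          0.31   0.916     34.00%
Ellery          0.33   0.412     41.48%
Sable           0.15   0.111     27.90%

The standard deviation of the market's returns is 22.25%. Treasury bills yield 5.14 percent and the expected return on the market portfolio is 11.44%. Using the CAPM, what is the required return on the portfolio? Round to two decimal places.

β_Galt = -0.033 × 20.63% / 22.25% = -0.0306
β_Talbot = 0.916 × 34.00% / 22.25% = 1.3997
β_Ellery = 0.412 × 41.48% / 22.25% = 0.7681
β_Sable = 0.111 × 27.90% / 22.25% = 0.1392
β_P = Σ w_i β_i = 0.21×-0.0306 + 0.31×1.3997 + 0.33×0.7681 + 0.15×0.1392 = 0.7018
MRP = 11.44% − 5.14% = 6.30%
E(R_P) = R_f + β_P × MRP = 5.14% + 0.7018 × 6.30% = 9.56%

9.56%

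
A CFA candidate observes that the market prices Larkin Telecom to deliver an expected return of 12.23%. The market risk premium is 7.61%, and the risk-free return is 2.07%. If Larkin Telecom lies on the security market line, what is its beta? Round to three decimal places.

1.335

β = (E(R) − R_f) / MRP = (12.23% − 2.07%) / 7.61% = 10.16% / 7.61% = 1.335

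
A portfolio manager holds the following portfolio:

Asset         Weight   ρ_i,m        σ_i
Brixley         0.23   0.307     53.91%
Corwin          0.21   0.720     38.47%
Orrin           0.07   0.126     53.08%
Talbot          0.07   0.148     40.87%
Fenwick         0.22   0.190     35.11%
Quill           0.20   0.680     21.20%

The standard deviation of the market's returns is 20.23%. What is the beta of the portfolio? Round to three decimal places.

β_Brixley = 0.307 × 53.91% / 20.23% = 0.8181
β_Corwin = 0.720 × 38.47% / 20.23% = 1.3692
β_Orrin = 0.126 × 53.08% / 20.23% = 0.3306
β_Talbot = 0.148 × 40.87% / 20.23% = 0.2990
β_Fenwick = 0.190 × 35.11% / 20.23% = 0.3298
β_Quill = 0.680 × 21.20% / 20.23% = 0.7126
β_P = Σ w_i β_i = 0.23×0.8181 + 0.21×1.3692 + 0.07×0.3306 + 0.07×0.2990 + 0.22×0.3298 + 0.20×0.7126 = 0.7348

0.735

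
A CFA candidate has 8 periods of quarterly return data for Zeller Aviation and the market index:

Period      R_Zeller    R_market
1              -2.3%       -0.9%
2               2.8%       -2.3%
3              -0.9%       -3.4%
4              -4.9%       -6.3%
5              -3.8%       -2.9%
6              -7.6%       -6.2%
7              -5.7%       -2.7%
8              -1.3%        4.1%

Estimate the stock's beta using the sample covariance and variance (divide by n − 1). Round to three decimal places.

Mean R_i = (-2.3 + 2.8 − 0.9 − 4.9 − 3.8 − 7.6 − 5.7 − 1.3) / 8 = -2.9625%
Mean R_m = (-0.9 − 2.3 − 3.4 − 6.3 − 2.9 − 6.2 − 2.7 + 4.1) / 8 = -2.5750%
Σ(R_i − R̄_i)(R_m − R̄_m) = 36.7325  ⇒  Cov = 36.7325 / 7 = 5.2475
Σ(R_m − R̄_m)² = 75.2550  ⇒  Var(R_m) = 75.2550 / 7 = 10.7507
β = Cov / Var(R_m) = 5.2475 / 10.7507 = 0.4881

0.488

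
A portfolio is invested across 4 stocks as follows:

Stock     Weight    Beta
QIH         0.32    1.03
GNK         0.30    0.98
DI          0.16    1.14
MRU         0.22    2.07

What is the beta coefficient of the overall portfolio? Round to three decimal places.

1.261

β_P = Σ w_i β_i = 0.32×1.03 + 0.30×0.98 + 0.16×1.14 + 0.22×2.07 = 1.2614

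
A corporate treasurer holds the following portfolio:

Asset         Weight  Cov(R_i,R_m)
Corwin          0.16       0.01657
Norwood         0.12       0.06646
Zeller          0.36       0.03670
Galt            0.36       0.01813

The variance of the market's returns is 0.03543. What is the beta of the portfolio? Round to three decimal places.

0.857

β_Corwin = 0.01657 / 0.03543 = 0.4677
β_Norwood = 0.06646 / 0.03543 = 1.8758
β_Zeller = 0.03670 / 0.03543 = 1.0358
β_Galt = 0.01813 / 0.03543 = 0.5117
β_P = Σ w_i β_i = 0.16×0.4677 + 0.12×1.8758 + 0.36×1.0358 + 0.36×0.5117 = 0.8570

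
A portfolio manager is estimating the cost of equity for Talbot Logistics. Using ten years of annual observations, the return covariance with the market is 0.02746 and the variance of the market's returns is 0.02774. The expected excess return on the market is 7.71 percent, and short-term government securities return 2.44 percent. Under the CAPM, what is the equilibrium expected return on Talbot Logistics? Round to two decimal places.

10.07%

β = Cov(R_i, R_m) / Var(R_m) = 0.02746 / 0.02774 = 0.9899
E(R) = R_f + β × MRP = 2.44% + 0.9899 × 7.71% = 10.07%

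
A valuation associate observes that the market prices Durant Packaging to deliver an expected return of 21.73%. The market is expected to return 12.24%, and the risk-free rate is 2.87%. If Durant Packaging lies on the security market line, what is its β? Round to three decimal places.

MRP = 12.24% − 2.87% = 9.37%
β = (E(R) − R_f) / MRP = (21.73% − 2.87%) / 9.37% = 18.86% / 9.37% = 2.013

2.013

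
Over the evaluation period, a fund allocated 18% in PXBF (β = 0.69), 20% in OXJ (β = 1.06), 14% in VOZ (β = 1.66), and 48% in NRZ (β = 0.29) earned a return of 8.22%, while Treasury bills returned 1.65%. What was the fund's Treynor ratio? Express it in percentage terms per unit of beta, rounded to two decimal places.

9.28%

β_P = 0.18×0.69 + 0.20×1.06 + 0.14×1.66 + 0.48×0.29 = 0.7078
Treynor = (R_P − R_f) / β_P = (8.22% − 1.65%) / 0.7078 = 6.57% / 0.7078 = 9.28%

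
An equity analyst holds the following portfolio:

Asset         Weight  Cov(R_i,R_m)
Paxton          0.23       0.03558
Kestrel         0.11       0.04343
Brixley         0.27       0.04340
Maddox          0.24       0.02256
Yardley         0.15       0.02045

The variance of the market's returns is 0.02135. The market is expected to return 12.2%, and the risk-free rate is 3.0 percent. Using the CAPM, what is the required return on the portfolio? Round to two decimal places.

β_Paxton = 0.03558 / 0.02135 = 1.6665
β_Kestrel = 0.04343 / 0.02135 = 2.0342
β_Brixley = 0.04340 / 0.02135 = 2.0328
β_Maddox = 0.02256 / 0.02135 = 1.0567
β_Yardley = 0.02045 / 0.02135 = 0.9578
β_P = Σ w_i β_i = 0.23×1.6665 + 0.11×2.0342 + 0.27×2.0328 + 0.24×1.0567 + 0.15×0.9578 = 1.5532
MRP = 12.2% − 3.0% = 9.20%
E(R_P) = R_f + β_P × MRP = 3.0% + 1.5532 × 9.2% = 17.29%

17.29%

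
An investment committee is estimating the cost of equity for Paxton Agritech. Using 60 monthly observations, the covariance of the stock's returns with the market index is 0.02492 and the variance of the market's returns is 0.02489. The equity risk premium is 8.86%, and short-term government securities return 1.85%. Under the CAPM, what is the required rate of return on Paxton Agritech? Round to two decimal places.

10.72%

β = Cov(R_i, R_m) / Var(R_m) = 0.02492 / 0.02489 = 1.0012
E(R) = R_f + β × MRP = 1.85% + 1.0012 × 8.86% = 10.72%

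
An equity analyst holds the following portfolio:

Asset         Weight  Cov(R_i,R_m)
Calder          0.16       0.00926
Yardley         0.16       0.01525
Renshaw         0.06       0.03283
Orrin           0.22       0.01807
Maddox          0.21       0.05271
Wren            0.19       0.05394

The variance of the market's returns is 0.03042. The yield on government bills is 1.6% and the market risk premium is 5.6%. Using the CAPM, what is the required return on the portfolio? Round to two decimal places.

7.34%

β_Calder = 0.00926 / 0.03042 = 0.3044
β_Yardley = 0.01525 / 0.03042 = 0.5013
β_Renshaw = 0.03283 / 0.03042 = 1.0792
β_Orrin = 0.01807 / 0.03042 = 0.5940
β_Maddox = 0.05271 / 0.03042 = 1.7327
β_Wren = 0.05394 / 0.03042 = 1.7732
β_P = Σ w_i β_i = 0.16×0.3044 + 0.16×0.5013 + 0.06×1.0792 + 0.22×0.5940 + 0.21×1.7327 + 0.19×1.7732 = 1.0251
E(R_P) = R_f + β_P × MRP = 1.6% + 1.0251 × 5.6% = 7.34%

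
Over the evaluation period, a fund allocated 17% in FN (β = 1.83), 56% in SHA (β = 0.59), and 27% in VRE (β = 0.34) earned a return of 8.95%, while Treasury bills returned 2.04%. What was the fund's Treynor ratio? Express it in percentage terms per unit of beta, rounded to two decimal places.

β_P = 0.17×1.83 + 0.56×0.59 + 0.27×0.34 = 0.7333
Treynor = (R_P − R_f) / β_P = (8.95% − 2.04%) / 0.7333 = 6.91% / 0.7333 = 9.42%

9.42%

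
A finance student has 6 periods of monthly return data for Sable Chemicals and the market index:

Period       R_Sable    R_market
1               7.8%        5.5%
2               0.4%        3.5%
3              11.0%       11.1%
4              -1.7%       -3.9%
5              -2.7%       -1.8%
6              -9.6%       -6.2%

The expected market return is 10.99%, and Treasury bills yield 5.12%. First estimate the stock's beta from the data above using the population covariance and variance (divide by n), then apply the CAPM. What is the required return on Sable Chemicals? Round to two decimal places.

Mean R_i = (7.8 + 0.4 + 11.0 − 1.7 − 2.7 − 9.6) / 6 = 0.8667%
Mean R_m = (5.5 + 3.5 + 11.1 − 3.9 − 1.8 − 6.2) / 6 = 1.3667%
Σ(R_i − R̄_i)(R_m − R̄_m) = 230.3033  ⇒  Cov = 230.3033 / 6 = 38.3839
Σ(R_m − R̄_m)² = 211.3933  ⇒  Var(R_m) = 211.3933 / 6 = 35.2322
β = Cov / Var(R_m) = 38.3839 / 35.2322 = 1.0895
MRP = 10.99% − 5.12% = 5.87%
E(R) = R_f + β × MRP = 5.12% + 1.0895 × 5.87% = 11.52%

11.52%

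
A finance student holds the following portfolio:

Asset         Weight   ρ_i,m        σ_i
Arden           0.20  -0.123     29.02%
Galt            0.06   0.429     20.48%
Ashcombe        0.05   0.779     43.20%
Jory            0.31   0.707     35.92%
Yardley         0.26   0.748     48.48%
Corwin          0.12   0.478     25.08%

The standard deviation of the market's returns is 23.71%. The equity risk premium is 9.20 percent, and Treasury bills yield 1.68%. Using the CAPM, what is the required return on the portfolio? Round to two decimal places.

9.53%

β_Arden = -0.123 × 29.02% / 23.71% = -0.1505
β_Galt = 0.429 × 20.48% / 23.71% = 0.3706
β_Ashcombe = 0.779 × 43.20% / 23.71% = 1.4194
β_Jory = 0.707 × 35.92% / 23.71% = 1.0711
β_Yardley = 0.748 × 48.48% / 23.71% = 1.5294
β_Corwin = 0.478 × 25.08% / 23.71% = 0.5056
β_P = Σ w_i β_i = 0.20×-0.1505 + 0.06×0.3706 + 0.05×1.4194 + 0.31×1.0711 + 0.26×1.5294 + 0.12×0.5056 = 0.8535
E(R_P) = R_f + β_P × MRP = 1.68% + 0.8535 × 9.20% = 9.53%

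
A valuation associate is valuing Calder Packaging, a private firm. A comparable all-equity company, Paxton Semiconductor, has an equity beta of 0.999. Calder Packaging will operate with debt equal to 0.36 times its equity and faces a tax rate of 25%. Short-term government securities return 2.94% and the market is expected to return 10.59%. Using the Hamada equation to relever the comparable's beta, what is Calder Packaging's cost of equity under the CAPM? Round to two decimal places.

β_L = β_U × [1 + (1 − t)(D/E)] = 0.999 × [1 + (1 − 0.25) × 0.36]
    = 0.999 × [1 + 0.75 × 0.36] = 0.999 × 1.2700 = 1.2687
MRP = 10.59% − 2.94% = 7.65%
E(R) = R_f + β_L × MRP = 2.94% + 1.2687 × 7.65% = 12.65%

12.65%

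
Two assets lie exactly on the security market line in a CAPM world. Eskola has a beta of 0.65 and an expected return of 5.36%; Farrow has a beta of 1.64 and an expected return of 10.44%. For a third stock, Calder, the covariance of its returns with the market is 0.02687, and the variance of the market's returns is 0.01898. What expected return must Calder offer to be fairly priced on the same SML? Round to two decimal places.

9.29%

MRP = (10.44% − 5.36%) / (1.64 − 0.65) = 5.1313%
R_f = 5.36% − 0.65 × 5.1313% = 2.0247%
β_Calder = Cov / Var(R_m) = 0.02687 / 0.01898 = 1.4157
E(R_Calder) = R_f + β × MRP = 2.0247% + 1.4157 × 5.1313% = 9.29%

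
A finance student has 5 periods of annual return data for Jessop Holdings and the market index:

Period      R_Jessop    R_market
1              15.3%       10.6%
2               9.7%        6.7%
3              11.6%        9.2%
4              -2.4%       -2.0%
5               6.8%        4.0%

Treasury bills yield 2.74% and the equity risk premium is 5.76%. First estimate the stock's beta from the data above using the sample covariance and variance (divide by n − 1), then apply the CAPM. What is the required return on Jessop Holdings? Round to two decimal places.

Mean R_i = (15.3 + 9.7 + 11.6 − 2.4 + 6.8) / 5 = 8.2000%
Mean R_m = (10.6 + 6.7 + 9.2 − 2.0 + 4.0) / 5 = 5.7000%
Σ(R_i − R̄_i)(R_m − R̄_m) = 132.1900  ⇒  Cov = 132.1900 / 4 = 33.0475
Σ(R_m − R̄_m)² = 99.4400  ⇒  Var(R_m) = 99.4400 / 4 = 24.8600
β = Cov / Var(R_m) = 33.0475 / 24.8600 = 1.3293
E(R) = R_f + β × MRP = 2.74% + 1.3293 × 5.76% = 10.40%

10.40%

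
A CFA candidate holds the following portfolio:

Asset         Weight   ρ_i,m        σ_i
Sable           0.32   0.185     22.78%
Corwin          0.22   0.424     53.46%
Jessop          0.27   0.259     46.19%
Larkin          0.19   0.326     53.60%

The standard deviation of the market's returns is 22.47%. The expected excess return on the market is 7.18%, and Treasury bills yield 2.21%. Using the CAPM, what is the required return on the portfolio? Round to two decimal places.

β_Sable = 0.185 × 22.78% / 22.47% = 0.1876
β_Corwin = 0.424 × 53.46% / 22.47% = 1.0088
β_Jessop = 0.259 × 46.19% / 22.47% = 0.5324
β_Larkin = 0.326 × 53.60% / 22.47% = 0.7776
β_P = Σ w_i β_i = 0.32×0.1876 + 0.22×1.0088 + 0.27×0.5324 + 0.19×0.7776 = 0.5735
E(R_P) = R_f + β_P × MRP = 2.21% + 0.5735 × 7.18% = 6.33%

6.33%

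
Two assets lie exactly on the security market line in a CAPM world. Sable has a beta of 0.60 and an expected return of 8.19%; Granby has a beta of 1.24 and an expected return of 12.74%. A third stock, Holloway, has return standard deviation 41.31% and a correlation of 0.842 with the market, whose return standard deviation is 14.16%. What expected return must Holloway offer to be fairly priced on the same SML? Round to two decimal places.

MRP = (12.74% − 8.19%) / (1.24 − 0.60) = 7.1094%
R_f = 8.19% − 0.60 × 7.1094% = 3.9244%
β_Holloway = ρ·σ_i/σ_m = 0.842 × 41.31 / 14.16 = 2.4564
E(R_Holloway) = R_f + β × MRP = 3.9244% + 2.4564 × 7.1094% = 21.39%

21.39%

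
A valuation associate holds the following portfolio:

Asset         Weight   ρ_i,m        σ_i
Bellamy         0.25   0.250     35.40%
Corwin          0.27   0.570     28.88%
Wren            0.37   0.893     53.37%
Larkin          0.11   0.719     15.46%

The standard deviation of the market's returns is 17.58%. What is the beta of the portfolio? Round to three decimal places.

1.451

β_Bellamy = 0.250 × 35.40% / 17.58% = 0.5034
β_Corwin = 0.570 × 28.88% / 17.58% = 0.9364
β_Wren = 0.893 × 53.37% / 17.58% = 2.7110
β_Larkin = 0.719 × 15.46% / 17.58% = 0.6323
β_P = Σ w_i β_i = 0.25×0.5034 + 0.27×0.9364 + 0.37×2.7110 + 0.11×0.6323 = 1.4513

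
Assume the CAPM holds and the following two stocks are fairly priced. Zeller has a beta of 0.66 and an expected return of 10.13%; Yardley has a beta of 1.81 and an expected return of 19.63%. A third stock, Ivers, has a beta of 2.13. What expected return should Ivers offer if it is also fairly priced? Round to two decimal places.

22.27%

MRP (SML slope) = (19.63% − 10.13%) / (1.81 − 0.66) = 9.50% / 1.15 = 8.2609%
R_f (intercept) = 10.13% − 0.66 × 8.2609% = 4.6778%
E(R_Ivers) = R_f + β × MRP = 4.6778% + 2.13 × 8.2609% = 22.27%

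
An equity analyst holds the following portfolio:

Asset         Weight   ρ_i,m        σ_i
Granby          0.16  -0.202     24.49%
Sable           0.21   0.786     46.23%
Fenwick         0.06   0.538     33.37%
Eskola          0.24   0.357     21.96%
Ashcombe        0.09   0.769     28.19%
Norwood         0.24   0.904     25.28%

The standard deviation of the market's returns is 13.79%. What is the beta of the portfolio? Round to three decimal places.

β_Granby = -0.202 × 24.49% / 13.79% = -0.3587
β_Sable = 0.786 × 46.23% / 13.79% = 2.6350
β_Fenwick = 0.538 × 33.37% / 13.79% = 1.3019
β_Eskola = 0.357 × 21.96% / 13.79% = 0.5685
β_Ashcombe = 0.769 × 28.19% / 13.79% = 1.5720
β_Norwood = 0.904 × 25.28% / 13.79% = 1.6572
β_P = Σ w_i β_i = 0.16×-0.3587 + 0.21×2.6350 + 0.06×1.3019 + 0.24×0.5685 + 0.09×1.5720 + 0.24×1.6572 = 1.2497

1.250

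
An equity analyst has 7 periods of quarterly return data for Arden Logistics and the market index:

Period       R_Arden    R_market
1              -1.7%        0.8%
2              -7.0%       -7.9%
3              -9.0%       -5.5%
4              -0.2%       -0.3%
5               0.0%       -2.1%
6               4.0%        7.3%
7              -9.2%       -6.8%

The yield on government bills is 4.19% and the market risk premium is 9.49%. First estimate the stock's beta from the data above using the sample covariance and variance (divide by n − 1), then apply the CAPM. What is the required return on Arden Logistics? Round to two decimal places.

12.55%

Mean R_i = (-1.7 − 7.0 − 9.0 − 0.2 + 0.0 + 4.0 − 9.2) / 7 = -3.3000%
Mean R_m = (0.8 − 7.9 − 5.5 − 0.3 − 2.1 + 7.3 − 6.8) / 7 = -2.0714%
Σ(R_i − R̄_i)(R_m − R̄_m) = 147.4100  ⇒  Cov = 147.4100 / 6 = 24.5683
Σ(R_m − R̄_m)² = 167.2943  ⇒  Var(R_m) = 167.2943 / 6 = 27.8824
β = Cov / Var(R_m) = 24.5683 / 27.8824 = 0.8811
E(R) = R_f + β × MRP = 4.19% + 0.8811 × 9.49% = 12.55%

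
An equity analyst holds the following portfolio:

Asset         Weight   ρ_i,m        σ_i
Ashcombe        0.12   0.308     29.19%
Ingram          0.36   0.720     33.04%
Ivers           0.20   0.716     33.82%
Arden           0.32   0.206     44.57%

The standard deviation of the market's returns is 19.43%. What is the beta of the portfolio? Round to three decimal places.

0.897

β_Ashcombe = 0.308 × 29.19% / 19.43% = 0.4627
β_Ingram = 0.720 × 33.04% / 19.43% = 1.2243
β_Ivers = 0.716 × 33.82% / 19.43% = 1.2463
β_Arden = 0.206 × 44.57% / 19.43% = 0.4725
β_P = Σ w_i β_i = 0.12×0.4627 + 0.36×1.2243 + 0.20×1.2463 + 0.32×0.4725 = 0.8967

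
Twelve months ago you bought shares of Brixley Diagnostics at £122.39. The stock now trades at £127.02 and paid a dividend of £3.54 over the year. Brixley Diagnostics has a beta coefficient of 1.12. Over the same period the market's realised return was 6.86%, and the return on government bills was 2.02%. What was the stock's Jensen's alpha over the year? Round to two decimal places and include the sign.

-0.77%

Realised HPR = (P1 + D1 − P0) / P0 = (127.02 + 3.54 − 122.39) / 122.39 = 8.17 / 122.39 = 6.6754%
MRP = 6.86% − 2.02% = 4.84%
CAPM required = R_f + β·MRP = 2.02% + 1.12 × 4.84% = 7.4408%
α = realised − required = 6.6754% − 7.4408% = -0.77%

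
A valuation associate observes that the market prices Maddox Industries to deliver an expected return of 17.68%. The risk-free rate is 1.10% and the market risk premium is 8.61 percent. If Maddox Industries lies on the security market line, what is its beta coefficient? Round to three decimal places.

1.926

β = (E(R) − R_f) / MRP = (17.68% − 1.10%) / 8.61% = 16.58% / 8.61% = 1.926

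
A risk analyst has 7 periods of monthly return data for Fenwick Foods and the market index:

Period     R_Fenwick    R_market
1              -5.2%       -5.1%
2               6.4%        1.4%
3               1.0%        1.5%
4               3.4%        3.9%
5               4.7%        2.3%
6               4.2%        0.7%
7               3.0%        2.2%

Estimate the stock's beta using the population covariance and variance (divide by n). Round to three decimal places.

1.083

Mean R_i = (-5.2 + 6.4 + 1.0 + 3.4 + 4.7 + 4.2 + 3.0) / 7 = 2.5000%
Mean R_m = (-5.1 + 1.4 + 1.5 + 3.9 + 2.3 + 0.7 + 2.2) / 7 = 0.9857%
Σ(R_i − R̄_i)(R_m − R̄_m) = 53.3400  ⇒  Cov = 53.3400 / 7 = 7.6200
Σ(R_m − R̄_m)² = 49.2486  ⇒  Var(R_m) = 49.2486 / 7 = 7.0355
β = Cov / Var(R_m) = 7.6200 / 7.0355 = 1.0831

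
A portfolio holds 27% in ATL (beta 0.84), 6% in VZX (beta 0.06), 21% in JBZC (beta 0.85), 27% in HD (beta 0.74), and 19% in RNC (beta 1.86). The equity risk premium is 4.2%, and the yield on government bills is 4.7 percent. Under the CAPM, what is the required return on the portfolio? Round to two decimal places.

8.74%

β_P = Σ w_i β_i = 0.27×0.84 + 0.06×0.06 + 0.21×0.85 + 0.27×0.74 + 0.19×1.86 = 0.9621
E(R_P) = R_f + β_P × MRP = 4.7% + 0.9621 × 4.2% = 8.74%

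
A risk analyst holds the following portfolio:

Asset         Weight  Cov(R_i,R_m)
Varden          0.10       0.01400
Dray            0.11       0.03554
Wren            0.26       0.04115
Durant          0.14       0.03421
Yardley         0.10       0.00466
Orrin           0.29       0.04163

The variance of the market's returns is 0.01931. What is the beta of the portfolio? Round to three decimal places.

β_Varden = 0.01400 / 0.01931 = 0.7250
β_Dray = 0.03554 / 0.01931 = 1.8405
β_Wren = 0.04115 / 0.01931 = 2.1310
β_Durant = 0.03421 / 0.01931 = 1.7716
β_Yardley = 0.00466 / 0.01931 = 0.2413
β_Orrin = 0.04163 / 0.01931 = 2.1559
β_P = Σ w_i β_i = 0.10×0.7250 + 0.11×1.8405 + 0.26×2.1310 + 0.14×1.7716 + 0.10×0.2413 + 0.29×2.1559 = 1.7264

1.726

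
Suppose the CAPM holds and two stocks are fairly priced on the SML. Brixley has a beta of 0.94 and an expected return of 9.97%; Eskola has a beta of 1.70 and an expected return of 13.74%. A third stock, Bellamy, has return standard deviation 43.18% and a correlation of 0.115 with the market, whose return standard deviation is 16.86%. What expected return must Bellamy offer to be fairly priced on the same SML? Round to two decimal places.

MRP = (13.74% − 9.97%) / (1.70 − 0.94) = 4.9605%
R_f = 9.97% − 0.94 × 4.9605% = 5.3071%
β_Bellamy = ρ·σ_i/σ_m = 0.115 × 43.18 / 16.86 = 0.2945
E(R_Bellamy) = R_f + β × MRP = 5.3071% + 0.2945 × 4.9605% = 6.77%

6.77%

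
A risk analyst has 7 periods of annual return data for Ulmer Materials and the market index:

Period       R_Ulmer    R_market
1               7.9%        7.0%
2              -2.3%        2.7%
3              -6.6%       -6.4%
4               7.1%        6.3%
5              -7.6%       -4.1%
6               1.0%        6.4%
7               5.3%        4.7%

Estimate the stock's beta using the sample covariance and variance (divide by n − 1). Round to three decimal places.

1.055

Mean R_i = (7.9 − 2.3 − 6.6 + 7.1 − 7.6 + 1.0 + 5.3) / 7 = 0.6857%
Mean R_m = (7.0 + 2.7 − 6.4 + 6.3 − 4.1 + 6.4 + 4.7) / 7 = 2.3714%
Σ(R_i − R̄_i)(R_m − R̄_m) = 187.1471  ⇒  Cov = 187.1471 / 6 = 31.1912
Σ(R_m − R̄_m)² = 177.4343  ⇒  Var(R_m) = 177.4343 / 6 = 29.5724
β = Cov / Var(R_m) = 31.1912 / 29.5724 = 1.0547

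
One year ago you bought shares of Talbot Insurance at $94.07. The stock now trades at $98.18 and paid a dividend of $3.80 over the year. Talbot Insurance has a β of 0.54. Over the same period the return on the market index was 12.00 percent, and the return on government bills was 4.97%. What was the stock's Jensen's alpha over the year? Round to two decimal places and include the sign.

Realised HPR = (P1 + D1 − P0) / P0 = (98.18 + 3.80 − 94.07) / 94.07 = 7.91 / 94.07 = 8.4086%
MRP = 12.00% − 4.97% = 7.03%
CAPM required = R_f + β·MRP = 4.97% + 0.54 × 7.03% = 8.7662%
α = realised − required = 8.4086% − 8.7662% = -0.36%

-0.36%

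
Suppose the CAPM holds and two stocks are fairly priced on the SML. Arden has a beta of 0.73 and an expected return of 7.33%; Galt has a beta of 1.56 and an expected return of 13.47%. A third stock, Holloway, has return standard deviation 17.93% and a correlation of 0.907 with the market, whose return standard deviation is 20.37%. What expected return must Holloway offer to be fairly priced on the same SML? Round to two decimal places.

7.84%

MRP = (13.47% − 7.33%) / (1.56 − 0.73) = 7.3976%
R_f = 7.33% − 0.73 × 7.3976% = 1.9298%
β_Holloway = ρ·σ_i/σ_m = 0.907 × 17.93 / 20.37 = 0.7984
E(R_Holloway) = R_f + β × MRP = 1.9298% + 0.7984 × 7.3976% = 7.84%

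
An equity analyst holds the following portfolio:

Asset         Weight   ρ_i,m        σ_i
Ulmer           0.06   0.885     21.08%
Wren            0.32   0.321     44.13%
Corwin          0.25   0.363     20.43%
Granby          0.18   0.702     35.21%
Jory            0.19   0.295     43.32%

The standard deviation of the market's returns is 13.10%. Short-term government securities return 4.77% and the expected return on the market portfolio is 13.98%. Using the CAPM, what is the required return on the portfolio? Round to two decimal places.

14.88%

β_Ulmer = 0.885 × 21.08% / 13.10% = 1.4241
β_Wren = 0.321 × 44.13% / 13.10% = 1.0814
β_Corwin = 0.363 × 20.43% / 13.10% = 0.5661
β_Granby = 0.702 × 35.21% / 13.10% = 1.8868
β_Jory = 0.295 × 43.32% / 13.10% = 0.9755
β_P = Σ w_i β_i = 0.06×1.4241 + 0.32×1.0814 + 0.25×0.5661 + 0.18×1.8868 + 0.19×0.9755 = 1.0980
MRP = 13.98% − 4.77% = 9.21%
E(R_P) = R_f + β_P × MRP = 4.77% + 1.0980 × 9.21% = 14.88%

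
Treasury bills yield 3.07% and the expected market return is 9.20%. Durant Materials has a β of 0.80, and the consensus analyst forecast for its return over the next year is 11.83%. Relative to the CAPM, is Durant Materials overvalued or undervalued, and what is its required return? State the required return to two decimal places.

Undervalued; required return 7.97%

MRP = 9.20% − 3.07% = 6.13%
Required return = R_f + β·MRP = 3.07% + 0.80 × 6.13% = 7.97%
Forecast 11.83% > required 7.97% → the stock plots above the SML → undervalued.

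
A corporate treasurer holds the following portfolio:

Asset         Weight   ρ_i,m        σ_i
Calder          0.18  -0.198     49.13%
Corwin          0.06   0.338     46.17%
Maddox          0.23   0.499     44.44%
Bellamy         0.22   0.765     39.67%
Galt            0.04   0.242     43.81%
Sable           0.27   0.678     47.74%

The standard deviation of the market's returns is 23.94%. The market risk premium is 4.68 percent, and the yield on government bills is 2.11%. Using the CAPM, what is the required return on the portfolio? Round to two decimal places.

6.04%

β_Calder = -0.198 × 49.13% / 23.94% = -0.4063
β_Corwin = 0.338 × 46.17% / 23.94% = 0.6519
β_Maddox = 0.499 × 44.44% / 23.94% = 0.9263
β_Bellamy = 0.765 × 39.67% / 23.94% = 1.2677
β_Galt = 0.242 × 43.81% / 23.94% = 0.4429
β_Sable = 0.678 × 47.74% / 23.94% = 1.3520
β_P = Σ w_i β_i = 0.18×-0.4063 + 0.06×0.6519 + 0.23×0.9263 + 0.22×1.2677 + 0.04×0.4429 + 0.27×1.3520 = 0.8407
E(R_P) = R_f + β_P × MRP = 2.11% + 0.8407 × 4.68% = 6.04%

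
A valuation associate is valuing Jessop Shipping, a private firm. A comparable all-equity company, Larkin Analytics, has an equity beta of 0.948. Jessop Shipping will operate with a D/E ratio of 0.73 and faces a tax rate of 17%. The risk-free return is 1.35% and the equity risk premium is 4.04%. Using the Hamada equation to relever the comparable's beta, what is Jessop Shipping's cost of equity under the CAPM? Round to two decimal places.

7.50%

β_L = β_U × [1 + (1 − t)(D/E)] = 0.948 × [1 + (1 − 0.17) × 0.73]
    = 0.948 × [1 + 0.83 × 0.73] = 0.948 × 1.6059 = 1.5224
E(R) = R_f + β_L × MRP = 1.35% + 1.5224 × 4.04% = 7.50%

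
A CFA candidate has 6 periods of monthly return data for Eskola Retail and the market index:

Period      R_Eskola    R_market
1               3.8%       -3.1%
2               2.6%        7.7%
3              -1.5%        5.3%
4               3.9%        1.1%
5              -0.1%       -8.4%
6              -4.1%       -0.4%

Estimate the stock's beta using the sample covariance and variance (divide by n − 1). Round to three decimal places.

0.032

Mean R_i = (3.8 + 2.6 − 1.5 + 3.9 − 0.1 − 4.1) / 6 = 0.7667%
Mean R_m = (-3.1 + 7.7 + 5.3 + 1.1 − 8.4 − 0.4) / 6 = 0.3667%
Σ(R_i − R̄_i)(R_m − R̄_m) = 5.3733  ⇒  Cov = 5.3733 / 5 = 1.0747
Σ(R_m − R̄_m)² = 168.1133  ⇒  Var(R_m) = 168.1133 / 5 = 33.6227
β = Cov / Var(R_m) = 1.0747 / 33.6227 = 0.0320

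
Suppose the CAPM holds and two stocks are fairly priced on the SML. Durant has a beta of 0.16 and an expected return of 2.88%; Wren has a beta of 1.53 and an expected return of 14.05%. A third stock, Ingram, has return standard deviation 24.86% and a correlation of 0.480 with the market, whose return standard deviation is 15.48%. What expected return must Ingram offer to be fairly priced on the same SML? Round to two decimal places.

7.86%

MRP = (14.05% − 2.88%) / (1.53 − 0.16) = 8.1533%
R_f = 2.88% − 0.16 × 8.1533% = 1.5755%
β_Ingram = ρ·σ_i/σ_m = 0.480 × 24.86 / 15.48 = 0.7709
E(R_Ingram) = R_f + β × MRP = 1.5755% + 0.7709 × 8.1533% = 7.86%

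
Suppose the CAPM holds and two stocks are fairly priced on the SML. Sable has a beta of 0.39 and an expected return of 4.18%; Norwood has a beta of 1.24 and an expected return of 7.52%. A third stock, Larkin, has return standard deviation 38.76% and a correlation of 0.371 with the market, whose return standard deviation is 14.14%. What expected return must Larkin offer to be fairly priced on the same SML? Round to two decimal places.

6.64%

MRP = (7.52% − 4.18%) / (1.24 − 0.39) = 3.9294%
R_f = 4.18% − 0.39 × 3.9294% = 2.6475%
β_Larkin = ρ·σ_i/σ_m = 0.371 × 38.76 / 14.14 = 1.0170
E(R_Larkin) = R_f + β × MRP = 2.6475% + 1.0170 × 3.9294% = 6.64%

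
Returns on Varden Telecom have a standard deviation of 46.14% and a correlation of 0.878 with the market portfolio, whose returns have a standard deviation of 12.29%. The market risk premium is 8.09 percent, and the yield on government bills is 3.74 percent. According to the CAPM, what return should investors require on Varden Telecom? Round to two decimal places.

30.41%

β = ρ × σ_i / σ_m = 0.878 × 46.14% / 12.29% = 3.2963
E(R) = 3.74% + 3.2963 × 8.09% = 30.41%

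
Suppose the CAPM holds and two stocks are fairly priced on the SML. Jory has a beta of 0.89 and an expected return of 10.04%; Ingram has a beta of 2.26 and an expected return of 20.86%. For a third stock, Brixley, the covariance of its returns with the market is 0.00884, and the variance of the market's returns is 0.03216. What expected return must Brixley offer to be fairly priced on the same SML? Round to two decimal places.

MRP = (20.86% − 10.04%) / (2.26 − 0.89) = 7.8978%
R_f = 10.04% − 0.89 × 7.8978% = 3.0110%
β_Brixley = Cov / Var(R_m) = 0.00884 / 0.03216 = 0.2749
E(R_Brixley) = R_f + β × MRP = 3.0110% + 0.2749 × 7.8978% = 5.18%

5.18%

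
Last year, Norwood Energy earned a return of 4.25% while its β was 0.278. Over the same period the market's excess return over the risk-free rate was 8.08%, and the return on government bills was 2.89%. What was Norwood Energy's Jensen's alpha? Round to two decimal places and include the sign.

CAPM benchmark = R_f + β(R_m − R_f) = 2.89% + 0.278 × 8.08% = 5.13624%
α = actual − benchmark = 4.25% − 5.13624% = -0.89%

-0.89%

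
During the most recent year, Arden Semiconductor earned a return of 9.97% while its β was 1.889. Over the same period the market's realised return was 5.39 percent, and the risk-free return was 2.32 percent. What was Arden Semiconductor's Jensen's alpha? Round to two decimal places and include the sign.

+1.85%

Market excess return = 5.39% − 2.32% = 3.07%
CAPM benchmark = R_f + β(R_m − R_f) = 2.32% + 1.889 × 3.07% = 8.11923%
α = actual − benchmark = 9.97% − 8.11923% = +1.85%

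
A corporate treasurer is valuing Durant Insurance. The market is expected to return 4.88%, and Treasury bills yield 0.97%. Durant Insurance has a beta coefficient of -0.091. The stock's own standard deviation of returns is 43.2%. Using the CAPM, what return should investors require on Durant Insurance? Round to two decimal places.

Market risk premium = E(R_m) − R_f = 4.88% − 0.97% = 3.91%
E(R) = R_f + β × MRP = 0.97% + -0.091 × 3.91% = 0.61%

0.61%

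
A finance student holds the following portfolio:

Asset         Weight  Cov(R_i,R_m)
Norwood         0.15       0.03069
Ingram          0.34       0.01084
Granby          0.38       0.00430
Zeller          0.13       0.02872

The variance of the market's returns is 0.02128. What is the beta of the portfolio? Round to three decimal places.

0.642

β_Norwood = 0.03069 / 0.02128 = 1.4422
β_Ingram = 0.01084 / 0.02128 = 0.5094
β_Granby = 0.00430 / 0.02128 = 0.2021
β_Zeller = 0.02872 / 0.02128 = 1.3496
β_P = Σ w_i β_i = 0.15×1.4422 + 0.34×0.5094 + 0.38×0.2021 + 0.13×1.3496 = 0.6418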